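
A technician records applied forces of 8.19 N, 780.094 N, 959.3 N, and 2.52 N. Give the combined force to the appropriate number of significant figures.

1750.1 N

8.19 N + 780.094 N + 959.3 N + 2.52 N = 1750.104 N.
Addition/subtraction keeps the fewest decimal places: 8.19 → 2 decimal places, 780.094 → 3 decimal places, 959.3 → 1 decimal place, 2.52 → 2 decimal places; limit is 1.
Rounded to 1 decimal place: 1750.1 N.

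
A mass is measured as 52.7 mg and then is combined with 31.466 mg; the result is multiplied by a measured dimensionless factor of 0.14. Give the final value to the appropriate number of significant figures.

12 mg

52.7 mg + 31.466 mg = 84.166 mg; the sum is limited to 1 decimal place (3 s.f.).
Carrying full precision, 84.166 × 0.14 = 11.78324 mg; 0.14 has 2 s.f., so the result keeps min(3, 2) = 2 s.f.
Rounded to 2 significant figures: 12 mg.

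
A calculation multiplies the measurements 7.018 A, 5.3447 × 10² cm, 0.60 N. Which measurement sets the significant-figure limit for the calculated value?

7.018 A → 4 s.f.; 5.3447 × 10² cm → 5 s.f.; 0.60 N → 2 s.f.
The fewest is 2 significant figures, from 0.60 N.

0.60 N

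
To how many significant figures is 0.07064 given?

0.07064: leading zeros are not significant; zeros between nonzero digits are significant.

4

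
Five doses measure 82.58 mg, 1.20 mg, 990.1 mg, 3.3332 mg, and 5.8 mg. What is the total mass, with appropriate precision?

82.58 mg + 1.20 mg + 990.1 mg + 3.3332 mg + 5.8 mg = 1083.0132 mg.
Addition/subtraction keeps the fewest decimal places: 82.58 → 2 decimal places, 1.20 → 2 decimal places, 990.1 → 1 decimal place, 3.3332 → 4 decimal places, 5.8 → 1 decimal place; limit is 1.
Rounded to 1 decimal place: 1083.0 mg.

1083.0 mg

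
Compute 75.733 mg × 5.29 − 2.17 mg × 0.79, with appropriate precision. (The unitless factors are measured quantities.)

75.733 × 5.29 = 400.62757 → 401 mg (3 s.f., last digit at the 10^0 place).
2.17 × 0.79 = 1.7143 → 1.7 mg (2 s.f., last digit at the 10^-1 place).
Difference: 398.91327 mg; keep the coarser place, 10^0.
Result: 399 mg.

399 mg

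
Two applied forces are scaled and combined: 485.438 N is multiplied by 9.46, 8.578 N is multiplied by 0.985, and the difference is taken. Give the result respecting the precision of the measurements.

4.58 × 10³ N

485.438 × 9.46 = 4592.24348 → 4.59 × 10³ N (3 s.f., last digit at the 10^1 place).
8.578 × 0.985 = 8.44933 → 8.45 N (3 s.f., last digit at the 10^-2 place).
Difference: 4583.79415 N; keep the coarser place, 10^1.
Result: 4.58 × 10³ N.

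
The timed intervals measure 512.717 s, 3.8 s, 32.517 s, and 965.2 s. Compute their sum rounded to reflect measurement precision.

512.717 s + 3.8 s + 32.517 s + 965.2 s = 1514.234 s.
Addition/subtraction keeps the fewest decimal places: 512.717 → 3 decimal places, 3.8 → 1 decimal place, 32.517 → 3 decimal places, 965.2 → 1 decimal place; limit is 1.
Rounded to 1 decimal place: 1514.2 s.

1514.2 s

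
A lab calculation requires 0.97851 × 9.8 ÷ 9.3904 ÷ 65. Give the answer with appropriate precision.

0.97851 × 9.8 ÷ 9.3904 ÷ 65 = 0.0157106406543…
Multiplication/division keeps the fewest significant figures: 0.97851 → 5 s.f., 9.8 → 2 s.f., 9.3904 → 5 s.f., 65 → 2 s.f.; limit is 2.
Rounded to 2 significant figures: 0.016.

0.016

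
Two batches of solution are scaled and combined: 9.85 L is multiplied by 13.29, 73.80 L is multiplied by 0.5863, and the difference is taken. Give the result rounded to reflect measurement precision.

9.85 × 13.29 = 130.9065 → 131 L (3 s.f., last digit at the 10^0 place).
73.80 × 0.5863 = 43.26894 → 43.27 L (4 s.f., last digit at the 10^-2 place).
Difference: 87.63756 L; keep the coarser place, 10^0.
Result: 88 L.

88 L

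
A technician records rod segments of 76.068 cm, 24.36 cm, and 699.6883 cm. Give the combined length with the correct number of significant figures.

76.068 cm + 24.36 cm + 699.6883 cm = 800.1163 cm.
Addition/subtraction keeps the fewest decimal places: 76.068 → 3 decimal places, 24.36 → 2 decimal places, 699.6883 → 4 decimal places; limit is 2.
Rounded to 2 decimal places: 800.12 cm.

800.12 cm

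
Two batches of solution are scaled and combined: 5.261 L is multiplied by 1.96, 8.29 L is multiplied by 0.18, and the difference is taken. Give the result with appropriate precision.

8.8 L

5.261 × 1.96 = 10.31156 → 10.3 L (3 s.f., last digit at the 10^-1 place).
8.29 × 0.18 = 1.4922 → 1.5 L (2 s.f., last digit at the 10^-1 place).
Difference: 8.81936 L; keep the coarser place, 10^-1.
Result: 8.8 L.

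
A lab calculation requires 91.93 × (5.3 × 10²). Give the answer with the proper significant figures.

4.9 × 10⁴

91.93 × (5.3 × 10²) = 48722.9
Multiplication/division keeps the fewest significant figures: 91.93 → 4 s.f., 5.3 × 10² → 2 s.f.; limit is 2.
Rounded to 2 significant figures: 4.9 × 10⁴.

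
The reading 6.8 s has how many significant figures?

2

6.8: every digit is nonzero and significant.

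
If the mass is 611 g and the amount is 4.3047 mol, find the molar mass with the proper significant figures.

142 g/mol

molar mass = 611 g ÷ 4.3047 mol = 141.93788185… g/mol.
611 has 3 significant figures; 4.3047 has 5.
Division/multiplication keeps the fewest: 3 significant figures.
Rounded: 142 g/mol.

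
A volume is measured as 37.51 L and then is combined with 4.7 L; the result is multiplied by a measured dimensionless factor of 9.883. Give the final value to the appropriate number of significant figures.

37.51 L + 4.7 L = 42.21 L; the sum is limited to 1 decimal place (3 s.f.).
Carrying full precision, 42.21 × 9.883 = 417.16143 L; 9.883 has 4 s.f., so the result keeps min(3, 4) = 3 s.f.
Rounded to 3 significant figures: 4.17 × 10² L.

4.17 × 10² L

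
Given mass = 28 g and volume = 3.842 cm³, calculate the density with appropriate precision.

7.3 g/cm³

density = 28 g ÷ 3.842 cm³ = 7.28787090057… g/cm³.
28 has 2 significant figures; 3.842 has 4.
Division/multiplication keeps the fewest: 2 significant figures.
Rounded: 7.3 g/cm³.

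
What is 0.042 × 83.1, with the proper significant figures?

0.042 × 83.1 = 3.4902
Multiplication/division keeps the fewest significant figures: 0.042 → 2 s.f., 83.1 → 3 s.f.; limit is 2.
Rounded to 2 significant figures: 3.5.

3.5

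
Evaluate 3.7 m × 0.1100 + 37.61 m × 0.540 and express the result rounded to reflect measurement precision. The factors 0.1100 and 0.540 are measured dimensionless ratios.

3.7 × 0.1100 = 0.407 → 0.41 m (2 s.f., last digit at the 10^-2 place).
37.61 × 0.540 = 20.3094 → 20.3 m (3 s.f., last digit at the 10^-1 place).
Sum: 20.7164 m; keep the coarser place, 10^-1.
Result: 20.7 m.

20.7 m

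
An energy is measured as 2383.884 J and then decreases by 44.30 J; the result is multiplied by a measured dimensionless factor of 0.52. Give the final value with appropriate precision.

1.2 × 10^3 J

2383.884 J − 44.30 J = 2339.584 J; the difference is limited to 2 decimal places (6 s.f.).
Carrying full precision, 2339.584 × 0.52 = 1216.58368 J; 0.52 has 2 s.f., so the result keeps min(6, 2) = 2 s.f.
Rounded to 2 significant figures: 1.2 × 10^3 J.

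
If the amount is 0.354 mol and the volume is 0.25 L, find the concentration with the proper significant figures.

concentration = 0.354 mol ÷ 0.25 L = 1.416 mol/L.
0.354 has 3 significant figures; 0.25 has 2.
Division/multiplication keeps the fewest: 2 significant figures.
Rounded: 1.4 mol/L.

1.4 mol/L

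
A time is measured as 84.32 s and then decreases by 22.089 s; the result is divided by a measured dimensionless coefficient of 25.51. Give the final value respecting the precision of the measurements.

2.439 s

84.32 s − 22.089 s = 62.231 s; the difference is limited to 2 decimal places (4 s.f.).
Carrying full precision, 62.231 ÷ 25.51 = 2.4394747158… s; 25.51 has 4 s.f., so the result keeps min(4, 4) = 4 s.f.
Rounded to 4 significant figures: 2.439 s.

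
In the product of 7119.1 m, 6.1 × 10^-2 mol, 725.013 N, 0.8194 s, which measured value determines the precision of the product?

7119.1 m → 5 s.f.; 6.1 × 10^-2 mol → 2 s.f.; 725.013 N → 6 s.f.; 0.8194 s → 4 s.f.
The fewest is 2 significant figures, from 6.1 × 10^-2 mol.

6.1 × 10^-2 mol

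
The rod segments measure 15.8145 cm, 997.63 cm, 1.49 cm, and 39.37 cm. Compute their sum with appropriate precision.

1.05430 × 10^3 cm

15.8145 cm + 997.63 cm + 1.49 cm + 39.37 cm = 1054.3045 cm.
Addition/subtraction keeps the fewest decimal places: 15.8145 → 4 decimal places, 997.63 → 2 decimal places, 1.49 → 2 decimal places, 39.37 → 2 decimal places; limit is 2.
Rounded to 2 decimal places: 1.05430 × 10^3 cm.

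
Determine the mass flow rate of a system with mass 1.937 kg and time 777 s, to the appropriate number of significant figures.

mass flow rate = 1.937 kg ÷ 777 s = 0.00249292149292… kg/s.
1.937 has 4 significant figures; 777 has 3.
Division/multiplication keeps the fewest: 3 significant figures.
Rounded: 0.00249 kg/s.

0.00249 kg/s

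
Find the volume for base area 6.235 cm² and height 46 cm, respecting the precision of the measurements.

2.9 × 10^2 cm³

volume = 6.235 cm² × 46 cm = 286.81 cm³.
6.235 has 4 significant figures; 46 has 2.
Division/multiplication keeps the fewest: 2 significant figures.
Rounded: 2.9 × 10^2 cm³.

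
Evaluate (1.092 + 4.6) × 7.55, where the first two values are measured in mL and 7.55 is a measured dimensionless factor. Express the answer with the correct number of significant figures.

43 mL

1.092 mL + 4.6 mL = 5.692 mL; the sum is limited to 1 decimal place (2 s.f.).
Carrying full precision, 5.692 × 7.55 = 42.9746 mL; 7.55 has 3 s.f., so the result keeps min(2, 3) = 2 s.f.
Rounded to 2 significant figures: 43 mL.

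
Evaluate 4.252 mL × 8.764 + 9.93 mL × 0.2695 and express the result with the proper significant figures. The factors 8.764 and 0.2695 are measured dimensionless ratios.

4.252 × 8.764 = 37.264528 → 37.26 mL (4 s.f., last digit at the 10^-2 place).
9.93 × 0.2695 = 2.676135 → 2.68 mL (3 s.f., last digit at the 10^-2 place).
Sum: 39.940663 mL; keep the coarser place, 10^-2.
Result: 39.94 mL.

39.94 mL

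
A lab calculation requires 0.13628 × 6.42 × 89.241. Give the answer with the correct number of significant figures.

0.13628 × 6.42 × 89.241 = 78.0785215416
Multiplication/division keeps the fewest significant figures: 0.13628 → 5 s.f., 6.42 → 3 s.f., 89.241 → 5 s.f.; limit is 3.
Rounded to 3 significant figures: 78.1.

78.1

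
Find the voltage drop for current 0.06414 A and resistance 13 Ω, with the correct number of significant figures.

voltage drop = 0.06414 A × 13 Ω = 0.83382 V.
0.06414 has 4 significant figures; 13 has 2.
Division/multiplication keeps the fewest: 2 significant figures.
Rounded: 0.83 V.

0.83 V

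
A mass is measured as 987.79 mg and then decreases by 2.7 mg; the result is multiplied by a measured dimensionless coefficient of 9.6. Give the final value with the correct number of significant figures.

9.5 × 10³ mg

987.79 mg − 2.7 mg = 985.09 mg; the difference is limited to 1 decimal place (4 s.f.).
Carrying full precision, 985.09 × 9.6 = 9456.864 mg; 9.6 has 2 s.f., so the result keeps min(4, 2) = 2 s.f.
Rounded to 2 significant figures: 9.5 × 10³ mg.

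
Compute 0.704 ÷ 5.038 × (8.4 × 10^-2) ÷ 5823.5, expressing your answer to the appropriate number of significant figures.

2.0 × 10^-6

0.704 ÷ 5.038 × (8.4 × 10^-2) ÷ 5823.5 = 0.00000201562484183…
Multiplication/division keeps the fewest significant figures: 0.704 → 3 s.f., 5.038 → 4 s.f., 8.4 × 10^-2 → 2 s.f., 5823.5 → 5 s.f.; limit is 2.
Rounded to 2 significant figures: 2.0 × 10^-6.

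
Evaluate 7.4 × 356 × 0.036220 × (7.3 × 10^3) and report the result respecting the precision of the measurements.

7.4 × 356 × 0.036220 × (7.3 × 10^3) = 696551.1664
Multiplication/division keeps the fewest significant figures: 7.4 → 2 s.f., 356 → 3 s.f., 0.036220 → 5 s.f., 7.3 × 10^3 → 2 s.f.; limit is 2.
Rounded to 2 significant figures: 7.0 × 10^5.

7.0 × 10^5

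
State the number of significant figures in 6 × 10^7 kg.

1

6 × 10^7: in scientific notation every digit of the coefficient is significant.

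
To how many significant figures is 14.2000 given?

6

14.2000: trailing zeros after a decimal point are significant.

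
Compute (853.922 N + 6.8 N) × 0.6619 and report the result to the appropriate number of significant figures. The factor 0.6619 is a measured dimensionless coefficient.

853.922 N + 6.8 N = 860.722 N; the sum is limited to 1 decimal place (4 s.f.).
Carrying full precision, 860.722 × 0.6619 = 569.7118918 N; 0.6619 has 4 s.f., so the result keeps min(4, 4) = 4 s.f.
Rounded to 4 significant figures: 569.7 N.

569.7 N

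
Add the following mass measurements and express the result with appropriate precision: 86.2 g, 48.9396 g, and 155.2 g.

290.3 g

86.2 g + 48.9396 g + 155.2 g = 290.3396 g.
Addition/subtraction keeps the fewest decimal places: 86.2 → 1 decimal place, 48.9396 → 4 decimal places, 155.2 → 1 decimal place; limit is 1.
Rounded to 1 decimal place: 290.3 g.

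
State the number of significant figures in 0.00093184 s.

0.00093184: leading zeros are not significant.

5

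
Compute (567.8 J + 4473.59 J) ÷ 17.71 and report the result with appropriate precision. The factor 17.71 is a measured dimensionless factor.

567.8 J + 4473.59 J = 5041.39 J; the sum is limited to 1 decimal place (5 s.f.).
Carrying full precision, 5041.39 ÷ 17.71 = 284.663466968… J; 17.71 has 4 s.f., so the result keeps min(5, 4) = 4 s.f.
Rounded to 4 significant figures: 284.7 J.

284.7 J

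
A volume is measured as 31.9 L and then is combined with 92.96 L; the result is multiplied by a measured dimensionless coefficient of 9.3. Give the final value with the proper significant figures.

1.2 × 10^3 L

31.9 L + 92.96 L = 124.86 L; the sum is limited to 1 decimal place (4 s.f.).
Carrying full precision, 124.86 × 9.3 = 1161.198 L; 9.3 has 2 s.f., so the result keeps min(4, 2) = 2 s.f.
Rounded to 2 significant figures: 1.2 × 10^3 L.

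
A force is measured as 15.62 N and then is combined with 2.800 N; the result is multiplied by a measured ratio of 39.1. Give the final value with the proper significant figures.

720. N

15.62 N + 2.800 N = 18.420 N; the sum is limited to 2 decimal places (4 s.f.).
Carrying full precision, 18.420 × 39.1 = 720.222 N; 39.1 has 3 s.f., so the result keeps min(4, 3) = 3 s.f.
Rounded to 3 significant figures: 720. N.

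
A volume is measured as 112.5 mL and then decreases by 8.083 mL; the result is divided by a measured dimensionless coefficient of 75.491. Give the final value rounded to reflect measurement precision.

1.383 mL

112.5 mL − 8.083 mL = 104.417 mL; the difference is limited to 1 decimal place (4 s.f.).
Carrying full precision, 104.417 ÷ 75.491 = 1.38317150389… mL; 75.491 has 5 s.f., so the result keeps min(4, 5) = 4 s.f.
Rounded to 4 significant figures: 1.383 mL.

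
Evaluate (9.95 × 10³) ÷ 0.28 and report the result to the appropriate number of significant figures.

(9.95 × 10³) ÷ 0.28 = 35535.7142857…
Multiplication/division keeps the fewest significant figures: 9.95 × 10³ → 3 s.f., 0.28 → 2 s.f.; limit is 2.
Rounded to 2 significant figures: 3.6 × 10⁴.

3.6 × 10⁴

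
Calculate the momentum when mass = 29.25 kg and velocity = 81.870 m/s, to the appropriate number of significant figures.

2395 kg·m/s

momentum = 29.25 kg × 81.870 m/s = 2394.6975 kg·m/s.
29.25 has 4 significant figures; 81.870 has 5.
Division/multiplication keeps the fewest: 4 significant figures.
Rounded: 2395 kg·m/s.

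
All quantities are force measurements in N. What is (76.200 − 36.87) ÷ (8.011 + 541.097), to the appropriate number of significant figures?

76.200 − 36.87 = 39.330, limited to 2 d.p. → 4 s.f.; 8.011 + 541.097 = 549.108, limited to 3 d.p. → 6 s.f.
Carrying full precision, 39.330 ÷ 549.108 = 0.0716252540484…; keep min(4, 6) = 4 s.f.
Rounded to 4 significant figures: 7.163 × 10^-2.

7.163 × 10^-2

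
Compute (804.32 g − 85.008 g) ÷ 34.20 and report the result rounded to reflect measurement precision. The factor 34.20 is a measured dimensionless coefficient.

21.03 g

804.32 g − 85.008 g = 719.312 g; the difference is limited to 2 decimal places (5 s.f.).
Carrying full precision, 719.312 ÷ 34.20 = 21.0325146199… g; 34.20 has 4 s.f., so the result keeps min(5, 4) = 4 s.f.
Rounded to 4 significant figures: 21.03 g.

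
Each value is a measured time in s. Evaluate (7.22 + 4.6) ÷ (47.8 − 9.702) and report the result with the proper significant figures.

7.22 + 4.6 = 11.82, limited to 1 d.p. → 3 s.f.; 47.8 − 9.702 = 38.098, limited to 1 d.p. → 3 s.f.
Carrying full precision, 11.82 ÷ 38.098 = 0.310252506693…; keep min(3, 3) = 3 s.f.
Rounded to 3 significant figures: 0.310.

0.310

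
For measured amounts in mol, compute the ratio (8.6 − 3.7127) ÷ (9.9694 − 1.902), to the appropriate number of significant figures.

0.61

8.6 − 3.7127 = 4.8873, limited to 1 d.p. → 2 s.f.; 9.9694 − 1.902 = 8.0674, limited to 3 d.p. → 4 s.f.
Carrying full precision, 4.8873 ÷ 8.0674 = 0.605808562858…; keep min(2, 4) = 2 s.f.
Rounded to 2 significant figures: 0.61.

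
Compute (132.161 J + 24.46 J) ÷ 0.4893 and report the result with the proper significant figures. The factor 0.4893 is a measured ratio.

132.161 J + 24.46 J = 156.621 J; the sum is limited to 2 decimal places (5 s.f.).
Carrying full precision, 156.621 ÷ 0.4893 = 320.091968118… J; 0.4893 has 4 s.f., so the result keeps min(5, 4) = 4 s.f.
Rounded to 4 significant figures: 3.201 × 10^2 J.

3.201 × 10^2 J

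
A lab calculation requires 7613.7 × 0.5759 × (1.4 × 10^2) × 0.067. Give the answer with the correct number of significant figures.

4.1 × 10^4

7613.7 × 0.5759 × (1.4 × 10^2) × 0.067 = 41128.7658054
Multiplication/division keeps the fewest significant figures: 7613.7 → 5 s.f., 0.5759 → 4 s.f., 1.4 × 10^2 → 2 s.f., 0.067 → 2 s.f.; limit is 2.
Rounded to 2 significant figures: 4.1 × 10^4.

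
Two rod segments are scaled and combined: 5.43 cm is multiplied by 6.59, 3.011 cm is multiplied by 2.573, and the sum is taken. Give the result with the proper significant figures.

43.5 cm

5.43 × 6.59 = 35.7837 → 35.8 cm (3 s.f., last digit at the 10^-1 place).
3.011 × 2.573 = 7.747303 → 7.747 cm (4 s.f., last digit at the 10^-3 place).
Sum: 43.531003 cm; keep the coarser place, 10^-1.
Result: 43.5 cm.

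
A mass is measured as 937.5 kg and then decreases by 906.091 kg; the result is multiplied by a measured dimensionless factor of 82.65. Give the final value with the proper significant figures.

937.5 kg − 906.091 kg = 31.409 kg; the difference is limited to 1 decimal place (3 s.f.).
Carrying full precision, 31.409 × 82.65 = 2595.95385 kg; 82.65 has 4 s.f., so the result keeps min(3, 4) = 3 s.f.
Rounded to 3 significant figures: 2.60 × 10^3 kg.

2.60 × 10^3 kg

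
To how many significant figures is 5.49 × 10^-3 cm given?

5.49 × 10^-3: in scientific notation every digit of the coefficient is significant.

3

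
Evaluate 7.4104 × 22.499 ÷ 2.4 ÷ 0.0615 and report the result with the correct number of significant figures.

1.1 × 10^3

7.4104 × 22.499 ÷ 2.4 ÷ 0.0615 = 1129.58394038…
Multiplication/division keeps the fewest significant figures: 7.4104 → 5 s.f., 22.499 → 5 s.f., 2.4 → 2 s.f., 0.0615 → 3 s.f.; limit is 2.
Rounded to 2 significant figures: 1.1 × 10^3.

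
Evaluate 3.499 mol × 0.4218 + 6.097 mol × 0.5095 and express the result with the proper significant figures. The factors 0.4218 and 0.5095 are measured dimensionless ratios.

4.582 mol

3.499 × 0.4218 = 1.4758782 → 1.476 mol (4 s.f., last digit at the 10^-3 place).
6.097 × 0.5095 = 3.1064215 → 3.106 mol (4 s.f., last digit at the 10^-3 place).
Sum: 4.5822997 mol; keep the coarser place, 10^-3.
Result: 4.582 mol.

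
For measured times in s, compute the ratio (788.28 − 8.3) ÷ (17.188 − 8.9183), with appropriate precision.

94.32

788.28 − 8.3 = 779.98, limited to 1 d.p. → 4 s.f.; 17.188 − 8.9183 = 8.2697, limited to 3 d.p. → 4 s.f.
Carrying full precision, 779.98 ÷ 8.2697 = 94.3178108033…; keep min(4, 4) = 4 s.f.
Rounded to 4 significant figures: 94.32.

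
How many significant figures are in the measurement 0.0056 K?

2

0.0056: leading zeros are not significant.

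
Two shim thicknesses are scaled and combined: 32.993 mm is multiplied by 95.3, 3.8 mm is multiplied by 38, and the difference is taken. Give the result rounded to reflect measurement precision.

32.993 × 95.3 = 3144.2329 → 3.14 × 10³ mm (3 s.f., last digit at the 10^1 place).
3.8 × 38 = 144.4 → 1.4 × 10² mm (2 s.f., last digit at the 10^1 place).
Difference: 2999.8329 mm; keep the coarser place, 10^1.
Result: 3.00 × 10³ mm.

3.00 × 10³ mm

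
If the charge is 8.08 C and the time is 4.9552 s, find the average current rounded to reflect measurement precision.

1.63 A

average current = 8.08 C ÷ 4.9552 s = 1.630610268… A.
8.08 has 3 significant figures; 4.9552 has 5.
Division/multiplication keeps the fewest: 3 significant figures.
Rounded: 1.63 A.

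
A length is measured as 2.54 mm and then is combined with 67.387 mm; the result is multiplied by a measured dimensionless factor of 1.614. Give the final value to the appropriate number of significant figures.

2.54 mm + 67.387 mm = 69.927 mm; the sum is limited to 2 decimal places (4 s.f.).
Carrying full precision, 69.927 × 1.614 = 112.862178 mm; 1.614 has 4 s.f., so the result keeps min(4, 4) = 4 s.f.
Rounded to 4 significant figures: 112.9 mm.

112.9 mm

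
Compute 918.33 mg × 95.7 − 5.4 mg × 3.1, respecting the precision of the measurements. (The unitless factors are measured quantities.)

918.33 × 95.7 = 87884.181 → 8.79 × 10⁴ mg (3 s.f., last digit at the 10^2 place).
5.4 × 3.1 = 16.74 → 17 mg (2 s.f., last digit at the 10^0 place).
Difference: 87867.441 mg; keep the coarser place, 10^2.
Result: 8.79 × 10⁴ mg.

8.79 × 10⁴ mg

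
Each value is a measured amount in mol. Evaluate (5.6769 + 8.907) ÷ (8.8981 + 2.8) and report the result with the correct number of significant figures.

5.6769 + 8.907 = 14.5839, limited to 3 d.p. → 5 s.f.; 8.8981 + 2.8 = 11.6981, limited to 1 d.p. → 3 s.f.
Carrying full precision, 14.5839 ÷ 11.6981 = 1.24668963336…; keep min(5, 3) = 3 s.f.
Rounded to 3 significant figures: 1.25.

1.25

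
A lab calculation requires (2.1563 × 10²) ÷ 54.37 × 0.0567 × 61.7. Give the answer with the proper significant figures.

(2.1563 × 10²) ÷ 54.37 × 0.0567 × 61.7 = 13.8745233713…
Multiplication/division keeps the fewest significant figures: 2.1563 × 10² → 5 s.f., 54.37 → 4 s.f., 0.0567 → 3 s.f., 61.7 → 3 s.f.; limit is 3.
Rounded to 3 significant figures: 13.9.

13.9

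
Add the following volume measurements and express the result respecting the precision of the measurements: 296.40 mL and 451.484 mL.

747.88 mL

296.40 mL + 451.484 mL = 747.884 mL.
Addition/subtraction keeps the fewest decimal places: 296.40 → 2 decimal places, 451.484 → 3 decimal places; limit is 2.
Rounded to 2 decimal places: 747.88 mL.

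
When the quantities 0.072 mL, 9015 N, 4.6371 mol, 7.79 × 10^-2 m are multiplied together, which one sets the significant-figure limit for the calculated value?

0.072 mL

0.072 mL → 2 s.f.; 9015 N → 4 s.f.; 4.6371 mol → 5 s.f.; 7.79 × 10^-2 m → 3 s.f.
The fewest is 2 significant figures, from 0.072 mL.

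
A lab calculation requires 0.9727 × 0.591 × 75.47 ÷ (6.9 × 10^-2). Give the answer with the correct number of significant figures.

6.3 × 10^2

0.9727 × 0.591 × 75.47 ÷ (6.9 × 10^-2) = 628.769773609…
Multiplication/division keeps the fewest significant figures: 0.9727 → 4 s.f., 0.591 → 3 s.f., 75.47 → 4 s.f., 6.9 × 10^-2 → 2 s.f.; limit is 2.
Rounded to 2 significant figures: 6.3 × 10^2.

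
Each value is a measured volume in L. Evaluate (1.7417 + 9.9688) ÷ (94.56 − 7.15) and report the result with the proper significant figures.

1.7417 + 9.9688 = 11.7105, limited to 4 d.p. → 6 s.f.; 94.56 − 7.15 = 87.41, limited to 2 d.p. → 4 s.f.
Carrying full precision, 11.7105 ÷ 87.41 = 0.133972085574…; keep min(6, 4) = 4 s.f.
Rounded to 4 significant figures: 0.1340.

0.1340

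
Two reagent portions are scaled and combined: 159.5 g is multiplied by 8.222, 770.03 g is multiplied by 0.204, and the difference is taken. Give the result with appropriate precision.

159.5 × 8.222 = 1311.409 → 1.311 × 10³ g (4 s.f., last digit at the 10^0 place).
770.03 × 0.204 = 157.08612 → 157 g (3 s.f., last digit at the 10^0 place).
Difference: 1154.32288 g; keep the coarser place, 10^0.
Result: 1154 g.

1154 g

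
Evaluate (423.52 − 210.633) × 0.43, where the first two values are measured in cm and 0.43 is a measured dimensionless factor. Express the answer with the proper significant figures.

423.52 cm − 210.633 cm = 212.887 cm; the difference is limited to 2 decimal places (5 s.f.).
Carrying full precision, 212.887 × 0.43 = 91.54141 cm; 0.43 has 2 s.f., so the result keeps min(5, 2) = 2 s.f.
Rounded to 2 significant figures: 92 cm.

92 cm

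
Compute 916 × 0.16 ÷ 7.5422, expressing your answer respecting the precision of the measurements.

19

916 × 0.16 ÷ 7.5422 = 19.4319959693…
Multiplication/division keeps the fewest significant figures: 916 → 3 s.f., 0.16 → 2 s.f., 7.5422 → 5 s.f.; limit is 2.
Rounded to 2 significant figures: 19.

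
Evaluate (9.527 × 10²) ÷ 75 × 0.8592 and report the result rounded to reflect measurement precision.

(9.527 × 10²) ÷ 75 × 0.8592 = 10.9141312
Multiplication/division keeps the fewest significant figures: 9.527 × 10² → 4 s.f., 75 → 2 s.f., 0.8592 → 4 s.f.; limit is 2.
Rounded to 2 significant figures: 11.

11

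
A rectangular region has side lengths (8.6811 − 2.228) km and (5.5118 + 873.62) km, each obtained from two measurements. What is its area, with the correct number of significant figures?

8.6811 − 2.228 = 6.4531, limited to 3 d.p. → 4 s.f.; 5.5118 + 873.62 = 879.1318, limited to 2 d.p. → 5 s.f.
Carrying full precision, 6.4531 × 879.1318 = 5673.12541858; keep min(4, 5) = 4 s.f.
Rounded to 4 significant figures: 5673 km².

5673 km²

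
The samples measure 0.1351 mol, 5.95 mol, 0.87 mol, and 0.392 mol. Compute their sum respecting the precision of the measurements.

0.1351 mol + 5.95 mol + 0.87 mol + 0.392 mol = 7.3471 mol.
Addition/subtraction keeps the fewest decimal places: 0.1351 → 4 decimal places, 5.95 → 2 decimal places, 0.87 → 2 decimal places, 0.392 → 3 decimal places; limit is 2.
Rounded to 2 decimal places: 7.35 mol.

7.35 mol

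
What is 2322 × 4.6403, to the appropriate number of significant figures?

1.077 × 10^4

2322 × 4.6403 = 10774.7766
Multiplication/division keeps the fewest significant figures: 2322 → 4 s.f., 4.6403 → 5 s.f.; limit is 4.
Rounded to 4 significant figures: 1.077 × 10^4.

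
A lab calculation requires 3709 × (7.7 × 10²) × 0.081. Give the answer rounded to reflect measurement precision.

3709 × (7.7 × 10²) × 0.081 = 231330.33
Multiplication/division keeps the fewest significant figures: 3709 → 4 s.f., 7.7 × 10² → 2 s.f., 0.081 → 2 s.f.; limit is 2.
Rounded to 2 significant figures: 2.3 × 10⁵.

2.3 × 10⁵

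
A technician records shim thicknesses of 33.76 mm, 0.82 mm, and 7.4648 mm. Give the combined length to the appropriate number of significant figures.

42.04 mm

33.76 mm + 0.82 mm + 7.4648 mm = 42.0448 mm.
Addition/subtraction keeps the fewest decimal places: 33.76 → 2 decimal places, 0.82 → 2 decimal places, 7.4648 → 4 decimal places; limit is 2.
Rounded to 2 decimal places: 42.04 mm.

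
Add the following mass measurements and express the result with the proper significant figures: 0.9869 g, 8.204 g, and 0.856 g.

10.047 g

0.9869 g + 8.204 g + 0.856 g = 10.0469 g.
Addition/subtraction keeps the fewest decimal places: 0.9869 → 4 decimal places, 8.204 → 3 decimal places, 0.856 → 3 decimal places; limit is 3.
Rounded to 3 decimal places: 10.047 g.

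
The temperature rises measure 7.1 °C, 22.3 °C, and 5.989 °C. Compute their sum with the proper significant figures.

35.4 °C

7.1 °C + 22.3 °C + 5.989 °C = 35.389 °C.
Addition/subtraction keeps the fewest decimal places: 7.1 → 1 decimal place, 22.3 → 1 decimal place, 5.989 → 3 decimal places; limit is 1.
Rounded to 1 decimal place: 35.4 °C.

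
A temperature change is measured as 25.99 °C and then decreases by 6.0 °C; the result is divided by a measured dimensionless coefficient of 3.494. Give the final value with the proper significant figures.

25.99 °C − 6.0 °C = 19.99 °C; the difference is limited to 1 decimal place (3 s.f.).
Carrying full precision, 19.99 ÷ 3.494 = 5.72123640527… °C; 3.494 has 4 s.f., so the result keeps min(3, 4) = 3 s.f.
Rounded to 3 significant figures: 5.72 °C.

5.72 °C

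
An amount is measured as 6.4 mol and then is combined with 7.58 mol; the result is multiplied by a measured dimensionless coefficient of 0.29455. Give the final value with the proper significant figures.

4.12 mol

6.4 mol + 7.58 mol = 13.98 mol; the sum is limited to 1 decimal place (3 s.f.).
Carrying full precision, 13.98 × 0.29455 = 4.117809 mol; 0.29455 has 5 s.f., so the result keeps min(3, 5) = 3 s.f.
Rounded to 3 significant figures: 4.12 mol.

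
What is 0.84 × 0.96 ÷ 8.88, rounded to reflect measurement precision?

0.84 × 0.96 ÷ 8.88 = 0.0908108108108…
Multiplication/division keeps the fewest significant figures: 0.84 → 2 s.f., 0.96 → 2 s.f., 8.88 → 3 s.f.; limit is 2.
Rounded to 2 significant figures: 9.1 × 10⁻².

9.1 × 10⁻²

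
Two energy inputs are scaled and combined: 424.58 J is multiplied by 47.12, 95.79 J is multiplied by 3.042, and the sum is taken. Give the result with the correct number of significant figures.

2.030 × 10^4 J

424.58 × 47.12 = 20006.2096 → 2.001 × 10^4 J (4 s.f., last digit at the 10^1 place).
95.79 × 3.042 = 291.39318 → 2.914 × 10^2 J (4 s.f., last digit at the 10^-1 place).
Sum: 20297.60278 J; keep the coarser place, 10^1.
Result: 2.030 × 10^4 J.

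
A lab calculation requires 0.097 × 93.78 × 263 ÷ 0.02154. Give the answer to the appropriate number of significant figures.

1.1 × 10⁵

0.097 × 93.78 × 263 ÷ 0.02154 = 111068.78273…
Multiplication/division keeps the fewest significant figures: 0.097 → 2 s.f., 93.78 → 4 s.f., 263 → 3 s.f., 0.02154 → 4 s.f.; limit is 2.
Rounded to 2 significant figures: 1.1 × 10⁵.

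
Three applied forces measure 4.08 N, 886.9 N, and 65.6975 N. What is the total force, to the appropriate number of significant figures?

956.7 N

4.08 N + 886.9 N + 65.6975 N = 956.6775 N.
Addition/subtraction keeps the fewest decimal places: 4.08 → 2 decimal places, 886.9 → 1 decimal place, 65.6975 → 4 decimal places; limit is 1.
Rounded to 1 decimal place: 956.7 N.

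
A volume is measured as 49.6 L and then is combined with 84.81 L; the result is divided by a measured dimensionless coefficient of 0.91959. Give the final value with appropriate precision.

146.2 L

49.6 L + 84.81 L = 134.41 L; the sum is limited to 1 decimal place (4 s.f.).
Carrying full precision, 134.41 ÷ 0.91959 = 146.16296393… L; 0.91959 has 5 s.f., so the result keeps min(4, 5) = 4 s.f.
Rounded to 4 significant figures: 146.2 L.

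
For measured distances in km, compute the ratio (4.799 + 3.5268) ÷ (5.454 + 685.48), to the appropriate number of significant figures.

0.01205

4.799 + 3.5268 = 8.3258, limited to 3 d.p. → 4 s.f.; 5.454 + 685.48 = 690.934, limited to 2 d.p. → 5 s.f.
Carrying full precision, 8.3258 ÷ 690.934 = 0.0120500655634…; keep min(4, 5) = 4 s.f.
Rounded to 4 significant figures: 0.01205.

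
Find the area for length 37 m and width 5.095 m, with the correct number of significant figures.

area = 37 m × 5.095 m = 188.515 m².
37 has 2 significant figures; 5.095 has 4.
Division/multiplication keeps the fewest: 2 significant figures.
Rounded: 1.9 × 10^2 m².

1.9 × 10^2 m²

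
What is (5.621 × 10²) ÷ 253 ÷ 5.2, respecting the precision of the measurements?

(5.621 × 10²) ÷ 253 ÷ 5.2 = 0.427257525084…
Multiplication/division keeps the fewest significant figures: 5.621 × 10² → 4 s.f., 253 → 3 s.f., 5.2 → 2 s.f.; limit is 2.
Rounded to 2 significant figures: 0.43.

0.43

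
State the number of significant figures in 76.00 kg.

76.00: trailing zeros after a decimal point are significant.

4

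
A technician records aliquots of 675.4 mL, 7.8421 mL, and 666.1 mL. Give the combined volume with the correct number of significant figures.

1349.3 mL

675.4 mL + 7.8421 mL + 666.1 mL = 1349.3421 mL.
Addition/subtraction keeps the fewest decimal places: 675.4 → 1 decimal place, 7.8421 → 4 decimal places, 666.1 → 1 decimal place; limit is 1.
Rounded to 1 decimal place: 1349.3 mL.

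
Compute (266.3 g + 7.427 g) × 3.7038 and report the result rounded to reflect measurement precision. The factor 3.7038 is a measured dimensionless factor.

1014 g

266.3 g + 7.427 g = 273.727 g; the sum is limited to 1 decimal place (4 s.f.).
Carrying full precision, 273.727 × 3.7038 = 1013.8300626 g; 3.7038 has 5 s.f., so the result keeps min(4, 5) = 4 s.f.
Rounded to 4 significant figures: 1014 g.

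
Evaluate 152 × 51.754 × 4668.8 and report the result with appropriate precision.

152 × 51.754 × 4668.8 = 36727619.4304
Multiplication/division keeps the fewest significant figures: 152 → 3 s.f., 51.754 → 5 s.f., 4668.8 → 5 s.f.; limit is 3.
Rounded to 3 significant figures: 3.67 × 10⁷.

3.67 × 10⁷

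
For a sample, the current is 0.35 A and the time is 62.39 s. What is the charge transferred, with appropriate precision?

charge transferred = 0.35 A × 62.39 s = 21.8365 C.
0.35 has 2 significant figures; 62.39 has 4.
Division/multiplication keeps the fewest: 2 significant figures.
Rounded: 22 C.

22 C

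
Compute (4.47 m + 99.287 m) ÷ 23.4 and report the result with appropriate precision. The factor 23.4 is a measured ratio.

4.43 m

4.47 m + 99.287 m = 103.757 m; the sum is limited to 2 decimal places (5 s.f.).
Carrying full precision, 103.757 ÷ 23.4 = 4.43405982906… m; 23.4 has 3 s.f., so the result keeps min(5, 3) = 3 s.f.
Rounded to 3 significant figures: 4.43 m.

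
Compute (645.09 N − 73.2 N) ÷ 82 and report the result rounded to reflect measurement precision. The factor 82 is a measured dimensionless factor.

645.09 N − 73.2 N = 571.89 N; the difference is limited to 1 decimal place (4 s.f.).
Carrying full precision, 571.89 ÷ 82 = 6.97426829268… N; 82 has 2 s.f., so the result keeps min(4, 2) = 2 s.f.
Rounded to 2 significant figures: 7.0 N.

7.0 N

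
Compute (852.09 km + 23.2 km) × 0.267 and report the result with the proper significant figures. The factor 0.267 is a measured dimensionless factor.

2.34 × 10² km

852.09 km + 23.2 km = 875.29 km; the sum is limited to 1 decimal place (4 s.f.).
Carrying full precision, 875.29 × 0.267 = 233.70243 km; 0.267 has 3 s.f., so the result keeps min(4, 3) = 3 s.f.
Rounded to 3 significant figures: 2.34 × 10² km.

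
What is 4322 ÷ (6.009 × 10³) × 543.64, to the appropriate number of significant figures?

391.0

4322 ÷ (6.009 × 10³) × 543.64 = 391.015490098…
Multiplication/division keeps the fewest significant figures: 4322 → 4 s.f., 6.009 × 10³ → 4 s.f., 543.64 → 5 s.f.; limit is 4.
Rounded to 4 significant figures: 391.0.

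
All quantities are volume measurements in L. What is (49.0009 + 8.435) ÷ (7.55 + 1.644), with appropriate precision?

6.25

49.0009 + 8.435 = 57.4359, limited to 3 d.p. → 5 s.f.; 7.55 + 1.644 = 9.194, limited to 2 d.p. → 3 s.f.
Carrying full precision, 57.4359 ÷ 9.194 = 6.24710680879…; keep min(5, 3) = 3 s.f.
Rounded to 3 significant figures: 6.25.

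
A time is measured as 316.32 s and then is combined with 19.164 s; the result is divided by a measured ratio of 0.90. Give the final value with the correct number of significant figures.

3.7 × 10² s

316.32 s + 19.164 s = 335.484 s; the sum is limited to 2 decimal places (5 s.f.).
Carrying full precision, 335.484 ÷ 0.90 = 372.76 s; 0.90 has 2 s.f., so the result keeps min(5, 2) = 2 s.f.
Rounded to 2 significant figures: 3.7 × 10² s.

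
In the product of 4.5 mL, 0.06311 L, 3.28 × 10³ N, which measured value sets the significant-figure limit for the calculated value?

4.5 mL

4.5 mL → 2 s.f.; 0.06311 L → 4 s.f.; 3.28 × 10³ N → 3 s.f.
The fewest is 2 significant figures, from 4.5 mL.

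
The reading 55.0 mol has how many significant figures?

55.0: trailing zeros after a decimal point are significant.

3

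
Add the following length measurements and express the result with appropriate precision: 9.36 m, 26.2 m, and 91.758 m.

9.36 m + 26.2 m + 91.758 m = 127.318 m.
Addition/subtraction keeps the fewest decimal places: 9.36 → 2 decimal places, 26.2 → 1 decimal place, 91.758 → 3 decimal places; limit is 1.
Rounded to 1 decimal place: 127.3 m.

127.3 m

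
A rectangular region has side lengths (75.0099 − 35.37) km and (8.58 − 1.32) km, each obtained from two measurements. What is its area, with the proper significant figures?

75.0099 − 35.37 = 39.6399, limited to 2 d.p. → 4 s.f.; 8.58 − 1.32 = 7.26, limited to 2 d.p. → 3 s.f.
Carrying full precision, 39.6399 × 7.26 = 287.785674; keep min(4, 3) = 3 s.f.
Rounded to 3 significant figures: 288 km².

288 km²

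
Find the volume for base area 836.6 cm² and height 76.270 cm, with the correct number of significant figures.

volume = 836.6 cm² × 76.270 cm = 63807.482 cm³.
836.6 has 4 significant figures; 76.270 has 5.
Division/multiplication keeps the fewest: 4 significant figures.
Rounded: 6.381 × 10^4 cm³.

6.381 × 10^4 cm³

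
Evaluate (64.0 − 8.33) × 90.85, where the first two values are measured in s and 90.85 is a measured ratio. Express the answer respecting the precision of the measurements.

64.0 s − 8.33 s = 55.67 s; the difference is limited to 1 decimal place (3 s.f.).
Carrying full precision, 55.67 × 90.85 = 5057.6195 s; 90.85 has 4 s.f., so the result keeps min(3, 4) = 3 s.f.
Rounded to 3 significant figures: 5.06 × 10^3 s.

5.06 × 10^3 s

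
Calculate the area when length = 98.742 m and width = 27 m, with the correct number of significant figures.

area = 98.742 m × 27 m = 2666.034 m².
98.742 has 5 significant figures; 27 has 2.
Division/multiplication keeps the fewest: 2 significant figures.
Rounded: 2.7 × 10^3 m².

2.7 × 10^3 m²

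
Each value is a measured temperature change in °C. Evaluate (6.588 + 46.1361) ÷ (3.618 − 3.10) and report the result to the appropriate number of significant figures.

1.0 × 10^2

6.588 + 46.1361 = 52.7241, limited to 3 d.p. → 5 s.f.; 3.618 − 3.10 = 0.518, limited to 2 d.p. → 2 s.f.
Carrying full precision, 52.7241 ÷ 0.518 = 101.783976834…; keep min(5, 2) = 2 s.f.
Rounded to 2 significant figures: 1.0 × 10^2.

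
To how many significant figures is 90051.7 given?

6

90051.7: zeros between nonzero digits are significant.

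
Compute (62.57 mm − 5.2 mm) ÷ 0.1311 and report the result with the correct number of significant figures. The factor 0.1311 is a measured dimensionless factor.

62.57 mm − 5.2 mm = 57.37 mm; the difference is limited to 1 decimal place (3 s.f.).
Carrying full precision, 57.37 ÷ 0.1311 = 437.60488177… mm; 0.1311 has 4 s.f., so the result keeps min(3, 4) = 3 s.f.
Rounded to 3 significant figures: 438 mm.

438 mm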